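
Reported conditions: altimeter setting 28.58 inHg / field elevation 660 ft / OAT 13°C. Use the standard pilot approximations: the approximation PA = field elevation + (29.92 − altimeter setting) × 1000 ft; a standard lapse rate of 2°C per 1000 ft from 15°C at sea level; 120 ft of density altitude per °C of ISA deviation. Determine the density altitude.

2240 ft

Pressure altitude = 660 + (29.92 − 28.58) × 1000 = 660 + (+1340) = 2000 ft.
ISA temperature at 2000 ft = 15 − 2 × (2000/1000) = 11°C.
ISA deviation = 13 − 11 = +2°C.
Density altitude = 2000 + 120 × (2) = 2240 ft.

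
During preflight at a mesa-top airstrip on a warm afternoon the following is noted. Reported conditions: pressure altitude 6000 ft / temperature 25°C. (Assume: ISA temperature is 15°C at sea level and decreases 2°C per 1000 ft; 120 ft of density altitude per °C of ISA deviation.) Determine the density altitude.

8640 ft

ISA temperature at 6000 ft = 15 − 2 × (6000/1000) = 3°C.
ISA deviation = 25 − 3 = +22°C.
Density altitude = 6000 + 120 × (22) = 6000 + (+2640) = 8640 ft.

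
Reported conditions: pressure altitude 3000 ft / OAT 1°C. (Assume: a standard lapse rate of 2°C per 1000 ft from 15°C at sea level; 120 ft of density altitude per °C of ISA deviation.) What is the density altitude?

ISA temperature at 3000 ft = 15 − 2 × (3000/1000) = 9°C.
ISA deviation = 1 − 9 = -8°C.
Density altitude = 3000 + 120 × (-8) = 3000 + (-960) = 2040 ft.

2040 ft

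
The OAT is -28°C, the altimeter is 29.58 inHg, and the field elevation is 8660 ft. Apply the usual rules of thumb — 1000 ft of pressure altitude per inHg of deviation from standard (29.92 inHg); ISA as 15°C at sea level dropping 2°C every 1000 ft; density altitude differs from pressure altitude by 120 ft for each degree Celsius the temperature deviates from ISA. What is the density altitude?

6000 ft

Pressure altitude = 8660 + (29.92 − 29.58) × 1000 = 8660 + (+340) = 9000 ft.
ISA temperature at 9000 ft = 15 − 2 × (9000/1000) = -3°C.
ISA deviation = -28 − (-3) = -25°C.
Density altitude = 9000 + 120 × (-25) = 6000 ft.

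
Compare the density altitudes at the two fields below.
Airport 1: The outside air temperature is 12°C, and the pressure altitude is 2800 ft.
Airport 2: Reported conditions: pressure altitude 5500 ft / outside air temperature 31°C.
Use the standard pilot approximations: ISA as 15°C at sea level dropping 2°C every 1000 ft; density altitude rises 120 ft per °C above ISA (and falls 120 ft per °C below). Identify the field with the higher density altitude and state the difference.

Airport 2 by 5628 ft

Airport 1: ISA temp = 9.4°C, deviation +2.6°C, DA = 2800 + 120 × 2.6 = 3112 ft.
Airport 2: ISA temp = 4°C, deviation +27°C, DA = 5500 + 120 × 27 = 8740 ft.
Airport 2 is higher by 8740 − 3112 = 5628 ft.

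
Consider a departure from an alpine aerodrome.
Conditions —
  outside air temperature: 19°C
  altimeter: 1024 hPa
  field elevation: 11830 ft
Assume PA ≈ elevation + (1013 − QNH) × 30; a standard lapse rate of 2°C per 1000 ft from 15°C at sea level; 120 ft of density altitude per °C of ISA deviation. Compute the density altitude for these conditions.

Pressure altitude = 11830 + (1013 − 1024) × 30 = 11830 + (-330) = 11500 ft.
ISA temperature at 11500 ft = 15 − 2 × (11500/1000) = -8°C.
ISA deviation = 19 − (-8) = +27°C.
Density altitude = 11500 + 120 × (27) = 14740 ft.

14740 ft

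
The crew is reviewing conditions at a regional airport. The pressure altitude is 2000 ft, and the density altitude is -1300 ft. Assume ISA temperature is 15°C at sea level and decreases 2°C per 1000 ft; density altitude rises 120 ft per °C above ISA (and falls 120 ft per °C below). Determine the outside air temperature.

-16.5°C

Density altitude − pressure altitude = -1300 − 2000 = -3300 ft.
At 120 ft/°C that is an ISA deviation of -3300/120 = -27.5°C.
ISA temperature at 2000 ft = 15 − 2 × (2000/1000) = 11°C.
OAT = ISA + deviation = 11 + (-27.5) = -16.5°C.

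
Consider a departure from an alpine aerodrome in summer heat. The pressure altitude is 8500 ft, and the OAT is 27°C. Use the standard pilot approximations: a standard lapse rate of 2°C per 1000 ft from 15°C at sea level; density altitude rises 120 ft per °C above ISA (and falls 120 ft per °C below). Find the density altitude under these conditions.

ISA temperature at 8500 ft = 15 − 2 × (8500/1000) = -2°C.
ISA deviation = 27 − (-2) = +29°C.
Density altitude = 8500 + 120 × (29) = 8500 + (+3480) = 11980 ft.

11980 ft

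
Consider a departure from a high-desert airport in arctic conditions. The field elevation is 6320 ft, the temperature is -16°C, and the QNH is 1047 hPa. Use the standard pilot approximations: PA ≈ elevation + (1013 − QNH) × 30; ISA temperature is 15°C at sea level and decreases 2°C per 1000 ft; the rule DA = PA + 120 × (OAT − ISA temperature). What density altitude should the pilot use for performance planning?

2852 ft

Pressure altitude = 6320 + (1013 − 1047) × 30 = 6320 + (-1020) = 5300 ft.
ISA temperature at 5300 ft = 15 − 2 × (5300/1000) = 4.4°C.
ISA deviation = -16 − 4.4 = -20.4°C.
Density altitude = 5300 + 120 × (-20.4) = 2852 ft.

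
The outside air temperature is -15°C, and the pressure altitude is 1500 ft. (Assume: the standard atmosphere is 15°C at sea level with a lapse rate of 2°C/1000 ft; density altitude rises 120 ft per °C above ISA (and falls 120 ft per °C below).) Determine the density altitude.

-1740 ft

ISA temperature at 1500 ft = 15 − 2 × (1500/1000) = 12°C.
ISA deviation = -15 − 12 = -27°C.
Density altitude = 1500 + 120 × (-27) = 1500 + (-3240) = -1740 ft.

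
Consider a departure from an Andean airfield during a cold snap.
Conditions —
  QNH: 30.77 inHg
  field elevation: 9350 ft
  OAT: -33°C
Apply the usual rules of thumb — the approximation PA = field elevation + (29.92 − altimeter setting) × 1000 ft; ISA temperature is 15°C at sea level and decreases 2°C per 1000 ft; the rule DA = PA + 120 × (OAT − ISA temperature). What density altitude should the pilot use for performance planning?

Pressure altitude = 9350 + (29.92 − 30.77) × 1000 = 9350 + (-850) = 8500 ft.
ISA temperature at 8500 ft = 15 − 2 × (8500/1000) = -2°C.
ISA deviation = -33 − (-2) = -31°C.
Density altitude = 8500 + 120 × (-31) = 4780 ft.

4780 ft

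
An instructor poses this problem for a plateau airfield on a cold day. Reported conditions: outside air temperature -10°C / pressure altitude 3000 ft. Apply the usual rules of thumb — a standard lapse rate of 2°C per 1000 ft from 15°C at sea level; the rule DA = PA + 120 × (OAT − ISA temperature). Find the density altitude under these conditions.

ISA temperature at 3000 ft = 15 − 2 × (3000/1000) = 9°C.
ISA deviation = -10 − 9 = -19°C.
Density altitude = 3000 + 120 × (-19) = 3000 + (-2280) = 720 ft.

720 ft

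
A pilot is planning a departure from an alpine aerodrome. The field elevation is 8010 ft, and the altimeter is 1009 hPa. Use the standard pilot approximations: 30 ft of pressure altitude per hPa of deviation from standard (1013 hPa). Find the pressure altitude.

8130 ft

Pressure correction = (1013 − 1009) × 30 = +120 ft.
Pressure altitude = 8010 + (+120) = 8130 ft.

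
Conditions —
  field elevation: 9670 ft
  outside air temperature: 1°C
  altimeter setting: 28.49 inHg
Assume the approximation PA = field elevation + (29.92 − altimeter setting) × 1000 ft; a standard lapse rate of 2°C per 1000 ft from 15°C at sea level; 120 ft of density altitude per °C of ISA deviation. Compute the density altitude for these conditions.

Pressure altitude = 9670 + (29.92 − 28.49) × 1000 = 9670 + (+1430) = 11100 ft.
ISA temperature at 11100 ft = 15 − 2 × (11100/1000) = -7.2°C.
ISA deviation = 1 − (-7.2) = +8.2°C.
Density altitude = 11100 + 120 × (8.2) = 12084 ft.

12084 ft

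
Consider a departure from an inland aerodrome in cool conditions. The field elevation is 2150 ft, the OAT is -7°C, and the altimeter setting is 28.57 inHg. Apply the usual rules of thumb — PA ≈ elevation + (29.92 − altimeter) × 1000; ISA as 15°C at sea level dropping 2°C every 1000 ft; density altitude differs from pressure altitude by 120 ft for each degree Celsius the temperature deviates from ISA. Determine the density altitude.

1700 ft

Pressure altitude = 2150 + (29.92 − 28.57) × 1000 = 2150 + (+1350) = 3500 ft.
ISA temperature at 3500 ft = 15 − 2 × (3500/1000) = 8°C.
ISA deviation = -7 − 8 = -15°C.
Density altitude = 3500 + 120 × (-15) = 1700 ft.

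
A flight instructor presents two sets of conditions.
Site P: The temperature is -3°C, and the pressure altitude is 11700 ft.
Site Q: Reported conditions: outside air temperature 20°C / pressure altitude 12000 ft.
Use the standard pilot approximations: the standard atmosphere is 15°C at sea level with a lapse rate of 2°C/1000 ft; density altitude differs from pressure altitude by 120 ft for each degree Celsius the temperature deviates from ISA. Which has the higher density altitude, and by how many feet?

Site Q by 3132 ft

Site P: ISA temp = -8.4°C, deviation +5.4°C, DA = 11700 + 120 × 5.4 = 12348 ft.
Site Q: ISA temp = -9°C, deviation +29°C, DA = 12000 + 120 × 29 = 15480 ft.
Site Q is higher by 15480 − 12348 = 3132 ft.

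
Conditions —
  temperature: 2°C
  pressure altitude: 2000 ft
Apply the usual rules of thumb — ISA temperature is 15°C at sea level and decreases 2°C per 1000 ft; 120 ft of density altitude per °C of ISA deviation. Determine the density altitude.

ISA temperature at 2000 ft = 15 − 2 × (2000/1000) = 11°C.
ISA deviation = 2 − 11 = -9°C.
Density altitude = 2000 + 120 × (-9) = 2000 + (-1080) = 920 ft.

920 ft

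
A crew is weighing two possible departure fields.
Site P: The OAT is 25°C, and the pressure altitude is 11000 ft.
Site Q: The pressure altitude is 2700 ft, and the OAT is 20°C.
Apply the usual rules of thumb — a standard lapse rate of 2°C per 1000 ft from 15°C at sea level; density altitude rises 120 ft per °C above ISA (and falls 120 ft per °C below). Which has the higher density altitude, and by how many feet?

Site P: ISA temp = -7°C, deviation +32°C, DA = 11000 + 120 × 32 = 14840 ft.
Site Q: ISA temp = 9.6°C, deviation +10.4°C, DA = 2700 + 120 × 10.4 = 3948 ft.
Site P is higher by 14840 − 3948 = 10892 ft.

Site P by 10892 ft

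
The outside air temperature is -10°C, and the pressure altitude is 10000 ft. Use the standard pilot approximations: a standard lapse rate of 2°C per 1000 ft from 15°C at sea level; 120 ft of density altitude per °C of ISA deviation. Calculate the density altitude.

9400 ft

ISA temperature at 10000 ft = 15 − 2 × (10000/1000) = -5°C.
ISA deviation = -10 − (-5) = -5°C.
Density altitude = 10000 + 120 × (-5) = 10000 + (-600) = 9400 ft.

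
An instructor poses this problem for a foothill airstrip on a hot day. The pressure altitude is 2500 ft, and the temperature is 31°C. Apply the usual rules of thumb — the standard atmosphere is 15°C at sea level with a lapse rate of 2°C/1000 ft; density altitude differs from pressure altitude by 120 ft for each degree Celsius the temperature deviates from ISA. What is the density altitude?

5020 ft

ISA temperature at 2500 ft = 15 − 2 × (2500/1000) = 10°C.
ISA deviation = 31 − 10 = +21°C.
Density altitude = 2500 + 120 × (21) = 2500 + (+2520) = 5020 ft.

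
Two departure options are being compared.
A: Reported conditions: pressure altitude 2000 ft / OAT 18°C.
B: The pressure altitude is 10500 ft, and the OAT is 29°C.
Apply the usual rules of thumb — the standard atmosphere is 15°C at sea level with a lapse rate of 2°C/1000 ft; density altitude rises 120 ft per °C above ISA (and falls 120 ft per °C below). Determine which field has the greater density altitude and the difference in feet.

A: ISA temp = 11°C, deviation +7°C, DA = 2000 + 120 × 7 = 2840 ft.
B: ISA temp = -6°C, deviation +35°C, DA = 10500 + 120 × 35 = 14700 ft.
B is higher by 14700 − 2840 = 11860 ft.

B by 11860 ft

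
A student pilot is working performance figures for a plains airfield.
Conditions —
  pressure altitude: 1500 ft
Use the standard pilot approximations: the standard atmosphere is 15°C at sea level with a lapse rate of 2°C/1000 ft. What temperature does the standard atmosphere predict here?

12°C

ISA temperature = 15 − 2 × (1500/1000) = 15 − 3 = 12°C.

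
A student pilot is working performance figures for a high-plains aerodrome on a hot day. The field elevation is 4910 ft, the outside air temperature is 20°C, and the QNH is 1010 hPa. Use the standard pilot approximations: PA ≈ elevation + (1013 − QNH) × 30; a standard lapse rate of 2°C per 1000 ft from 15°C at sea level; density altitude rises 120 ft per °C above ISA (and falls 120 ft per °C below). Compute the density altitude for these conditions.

6800 ft

Pressure altitude = 4910 + (1013 − 1010) × 30 = 4910 + (+90) = 5000 ft.
ISA temperature at 5000 ft = 15 − 2 × (5000/1000) = 5°C.
ISA deviation = 20 − 5 = +15°C.
Density altitude = 5000 + 120 × (15) = 6800 ft.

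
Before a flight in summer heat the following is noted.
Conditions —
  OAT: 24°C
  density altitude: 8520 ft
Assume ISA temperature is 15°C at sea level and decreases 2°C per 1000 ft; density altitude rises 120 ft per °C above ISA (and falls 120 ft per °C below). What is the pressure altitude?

DA = PA + 120 × (OAT − (15 − 2·PA/1000)) = PA + 120·OAT − 1800 + 0.24·PA = 1.24·PA + 120·OAT − 1800.
So 1.24·PA = 8520 − 120 × 24 + 1800 = 7440.
PA = 7440 / 1.24 = 6000 ft.

6000 ft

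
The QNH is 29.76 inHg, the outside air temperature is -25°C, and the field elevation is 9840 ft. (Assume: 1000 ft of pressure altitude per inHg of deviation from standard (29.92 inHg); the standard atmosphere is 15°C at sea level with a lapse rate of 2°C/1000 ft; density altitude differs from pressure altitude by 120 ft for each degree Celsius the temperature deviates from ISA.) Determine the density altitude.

7600 ft

Pressure altitude = 9840 + (29.92 − 29.76) × 1000 = 9840 + (+160) = 10000 ft.
ISA temperature at 10000 ft = 15 − 2 × (10000/1000) = -5°C.
ISA deviation = -25 − (-5) = -20°C.
Density altitude = 10000 + 120 × (-20) = 7600 ft.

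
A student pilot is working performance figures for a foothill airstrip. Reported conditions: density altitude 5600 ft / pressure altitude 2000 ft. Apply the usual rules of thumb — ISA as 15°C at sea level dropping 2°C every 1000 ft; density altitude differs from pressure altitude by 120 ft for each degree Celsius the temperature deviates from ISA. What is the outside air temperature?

Density altitude − pressure altitude = 5600 − 2000 = +3600 ft.
At 120 ft/°C that is an ISA deviation of 3600/120 = +30°C.
ISA temperature at 2000 ft = 15 − 2 × (2000/1000) = 11°C.
OAT = ISA + deviation = 11 + (+30) = 41°C.

41°C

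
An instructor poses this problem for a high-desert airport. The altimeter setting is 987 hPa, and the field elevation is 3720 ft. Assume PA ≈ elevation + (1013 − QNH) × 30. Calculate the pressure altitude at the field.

4500 ft

Pressure correction = (1013 − 987) × 30 = +780 ft.
Pressure altitude = 3720 + (+780) = 4500 ft.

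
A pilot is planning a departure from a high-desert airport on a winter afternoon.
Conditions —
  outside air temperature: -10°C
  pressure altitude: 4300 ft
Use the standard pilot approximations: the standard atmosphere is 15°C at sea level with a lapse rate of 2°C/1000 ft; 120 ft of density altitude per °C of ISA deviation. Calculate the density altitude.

2332 ft

ISA temperature at 4300 ft = 15 − 2 × (4300/1000) = 6.4°C.
ISA deviation = -10 − 6.4 = -16.4°C.
Density altitude = 4300 + 120 × (-16.4) = 4300 + (-1968) = 2332 ft.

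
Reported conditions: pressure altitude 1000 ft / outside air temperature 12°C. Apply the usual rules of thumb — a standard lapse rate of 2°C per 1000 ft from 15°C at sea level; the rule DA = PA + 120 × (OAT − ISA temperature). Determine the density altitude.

ISA temperature at 1000 ft = 15 − 2 × (1000/1000) = 13°C.
ISA deviation = 12 − 13 = -1°C.
Density altitude = 1000 + 120 × (-1) = 1000 + (-120) = 880 ft.

880 ft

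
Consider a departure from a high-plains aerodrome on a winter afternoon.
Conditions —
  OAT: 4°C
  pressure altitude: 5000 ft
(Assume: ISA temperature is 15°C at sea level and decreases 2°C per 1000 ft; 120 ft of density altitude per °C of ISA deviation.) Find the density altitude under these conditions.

4880 ft

ISA temperature at 5000 ft = 15 − 2 × (5000/1000) = 5°C.
ISA deviation = 4 − 5 = -1°C.
Density altitude = 5000 + 120 × (-1) = 5000 + (-120) = 4880 ft.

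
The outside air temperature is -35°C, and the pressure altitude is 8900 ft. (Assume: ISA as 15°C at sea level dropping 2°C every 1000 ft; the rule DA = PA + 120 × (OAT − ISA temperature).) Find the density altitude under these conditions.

ISA temperature at 8900 ft = 15 − 2 × (8900/1000) = -2.8°C.
ISA deviation = -35 − (-2.8) = -32.2°C.
Density altitude = 8900 + 120 × (-32.2) = 8900 + (-3864) = 5036 ft.

5036 ft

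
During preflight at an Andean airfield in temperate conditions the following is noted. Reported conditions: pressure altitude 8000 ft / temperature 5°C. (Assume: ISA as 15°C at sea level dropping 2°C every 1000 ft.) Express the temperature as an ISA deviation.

ISA temperature at 8000 ft = 15 − 2 × (8000/1000) = -1°C.
Deviation = OAT − ISA = 5 − (-1) = +6°C.

ISA+6°C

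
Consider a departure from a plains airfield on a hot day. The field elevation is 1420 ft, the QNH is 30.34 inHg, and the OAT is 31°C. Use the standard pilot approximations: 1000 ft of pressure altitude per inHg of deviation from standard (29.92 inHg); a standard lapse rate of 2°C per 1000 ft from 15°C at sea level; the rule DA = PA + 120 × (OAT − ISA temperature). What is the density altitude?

Pressure altitude = 1420 + (29.92 − 30.34) × 1000 = 1420 + (-420) = 1000 ft.
ISA temperature at 1000 ft = 15 − 2 × (1000/1000) = 13°C.
ISA deviation = 31 − 13 = +18°C.
Density altitude = 1000 + 120 × (18) = 3160 ft.

3160 ft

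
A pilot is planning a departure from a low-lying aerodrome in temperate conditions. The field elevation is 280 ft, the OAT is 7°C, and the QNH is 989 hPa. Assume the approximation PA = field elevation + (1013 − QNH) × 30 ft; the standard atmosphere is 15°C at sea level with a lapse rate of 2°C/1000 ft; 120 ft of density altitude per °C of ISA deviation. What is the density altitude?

280 ft

Pressure altitude = 280 + (1013 − 989) × 30 = 280 + (+720) = 1000 ft.
ISA temperature at 1000 ft = 15 − 2 × (1000/1000) = 13°C.
ISA deviation = 7 − 13 = -6°C.
Density altitude = 1000 + 120 × (-6) = 280 ft.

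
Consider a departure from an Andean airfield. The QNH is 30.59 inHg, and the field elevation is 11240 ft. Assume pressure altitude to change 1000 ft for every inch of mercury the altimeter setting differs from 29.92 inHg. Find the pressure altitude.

10570 ft

Pressure correction = (29.92 − 30.59) × 1000 = -670 ft.
Pressure altitude = 11240 + (-670) = 10570 ft.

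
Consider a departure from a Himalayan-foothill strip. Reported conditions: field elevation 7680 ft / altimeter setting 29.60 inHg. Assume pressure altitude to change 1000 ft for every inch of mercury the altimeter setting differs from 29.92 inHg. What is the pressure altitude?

8000 ft

Pressure correction = (29.92 − 29.60) × 1000 = +320 ft.
Pressure altitude = 7680 + (+320) = 8000 ft.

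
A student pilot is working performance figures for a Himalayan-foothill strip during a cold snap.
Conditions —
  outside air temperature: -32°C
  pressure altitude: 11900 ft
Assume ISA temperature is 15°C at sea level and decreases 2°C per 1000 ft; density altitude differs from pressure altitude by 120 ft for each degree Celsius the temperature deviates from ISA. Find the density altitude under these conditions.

9116 ft

ISA temperature at 11900 ft = 15 − 2 × (11900/1000) = -8.8°C.
ISA deviation = -32 − (-8.8) = -23.2°C.
Density altitude = 11900 + 120 × (-23.2) = 11900 + (-2784) = 9116 ft.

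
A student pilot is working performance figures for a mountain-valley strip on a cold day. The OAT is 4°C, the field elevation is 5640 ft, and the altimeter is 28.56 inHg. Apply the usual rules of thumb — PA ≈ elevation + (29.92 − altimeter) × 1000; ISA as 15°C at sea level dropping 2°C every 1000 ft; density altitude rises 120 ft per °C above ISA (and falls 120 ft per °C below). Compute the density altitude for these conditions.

7360 ft

Pressure altitude = 5640 + (29.92 − 28.56) × 1000 = 5640 + (+1360) = 7000 ft.
ISA temperature at 7000 ft = 15 − 2 × (7000/1000) = 1°C.
ISA deviation = 4 − 1 = +3°C.
Density altitude = 7000 + 120 × (3) = 7360 ft.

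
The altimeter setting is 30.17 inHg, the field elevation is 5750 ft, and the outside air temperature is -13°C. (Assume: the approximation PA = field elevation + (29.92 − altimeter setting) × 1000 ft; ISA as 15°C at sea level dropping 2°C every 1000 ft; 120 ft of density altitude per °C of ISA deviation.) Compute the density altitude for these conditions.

3460 ft

Pressure altitude = 5750 + (29.92 − 30.17) × 1000 = 5750 + (-250) = 5500 ft.
ISA temperature at 5500 ft = 15 − 2 × (5500/1000) = 4°C.
ISA deviation = -13 − 4 = -17°C.
Density altitude = 5500 + 120 × (-17) = 3460 ft.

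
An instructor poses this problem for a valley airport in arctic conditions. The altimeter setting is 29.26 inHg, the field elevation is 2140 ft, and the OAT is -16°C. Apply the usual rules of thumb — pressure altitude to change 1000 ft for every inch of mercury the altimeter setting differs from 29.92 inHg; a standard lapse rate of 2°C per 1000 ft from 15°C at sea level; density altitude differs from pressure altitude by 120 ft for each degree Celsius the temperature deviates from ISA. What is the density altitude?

Pressure altitude = 2140 + (29.92 − 29.26) × 1000 = 2140 + (+660) = 2800 ft.
ISA temperature at 2800 ft = 15 − 2 × (2800/1000) = 9.4°C.
ISA deviation = -16 − 9.4 = -25.4°C.
Density altitude = 2800 + 120 × (-25.4) = -248 ft.

-248 ft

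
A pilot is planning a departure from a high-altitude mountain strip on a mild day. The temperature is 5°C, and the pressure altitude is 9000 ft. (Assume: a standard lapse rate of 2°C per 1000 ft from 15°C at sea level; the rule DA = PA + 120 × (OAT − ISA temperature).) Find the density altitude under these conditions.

ISA temperature at 9000 ft = 15 − 2 × (9000/1000) = -3°C.
ISA deviation = 5 − (-3) = +8°C.
Density altitude = 9000 + 120 × (8) = 9000 + (+960) = 9960 ft.

9960 ft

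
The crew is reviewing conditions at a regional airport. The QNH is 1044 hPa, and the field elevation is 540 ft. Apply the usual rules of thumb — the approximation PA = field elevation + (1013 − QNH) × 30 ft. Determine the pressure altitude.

Pressure correction = (1013 − 1044) × 30 = -930 ft.
Pressure altitude = 540 + (-930) = -390 ft.

-390 ft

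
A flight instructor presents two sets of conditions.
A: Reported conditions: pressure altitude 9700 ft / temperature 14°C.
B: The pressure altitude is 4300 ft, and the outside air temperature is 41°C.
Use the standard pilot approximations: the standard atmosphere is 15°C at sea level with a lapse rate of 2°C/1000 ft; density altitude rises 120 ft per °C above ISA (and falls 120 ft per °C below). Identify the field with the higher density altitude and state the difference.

A: ISA temp = -4.4°C, deviation +18.4°C, DA = 9700 + 120 × 18.4 = 11908 ft.
B: ISA temp = 6.4°C, deviation +34.6°C, DA = 4300 + 120 × 34.6 = 8452 ft.
A is higher by 11908 − 8452 = 3456 ft.

A by 3456 ft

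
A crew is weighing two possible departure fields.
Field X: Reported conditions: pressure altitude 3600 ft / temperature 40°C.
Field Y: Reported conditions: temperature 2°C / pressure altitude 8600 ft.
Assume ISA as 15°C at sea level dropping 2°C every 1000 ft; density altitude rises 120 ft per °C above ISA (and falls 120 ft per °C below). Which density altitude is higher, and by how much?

Field Y by 1640 ft

Field X: ISA temp = 7.8°C, deviation +32.2°C, DA = 3600 + 120 × 32.2 = 7464 ft.
Field Y: ISA temp = -2.2°C, deviation +4.2°C, DA = 8600 + 120 × 4.2 = 9104 ft.
Field Y is higher by 9104 − 7464 = 1640 ft.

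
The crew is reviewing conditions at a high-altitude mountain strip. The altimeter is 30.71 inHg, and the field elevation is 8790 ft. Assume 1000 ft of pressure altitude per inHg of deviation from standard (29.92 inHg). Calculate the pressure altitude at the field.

8000 ft

Pressure correction = (29.92 − 30.71) × 1000 = -790 ft.
Pressure altitude = 8790 + (-790) = 8000 ft.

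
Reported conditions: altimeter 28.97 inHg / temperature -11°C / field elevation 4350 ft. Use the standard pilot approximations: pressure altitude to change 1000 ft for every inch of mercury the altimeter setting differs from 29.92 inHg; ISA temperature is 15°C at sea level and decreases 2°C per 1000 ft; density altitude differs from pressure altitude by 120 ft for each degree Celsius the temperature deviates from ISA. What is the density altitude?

Pressure altitude = 4350 + (29.92 − 28.97) × 1000 = 4350 + (+950) = 5300 ft.
ISA temperature at 5300 ft = 15 − 2 × (5300/1000) = 4.4°C.
ISA deviation = -11 − 4.4 = -15.4°C.
Density altitude = 5300 + 120 × (-15.4) = 3452 ft.

3452 ft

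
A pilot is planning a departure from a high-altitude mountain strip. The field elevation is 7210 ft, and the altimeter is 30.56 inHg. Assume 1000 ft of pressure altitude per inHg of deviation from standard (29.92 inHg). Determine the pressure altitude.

6570 ft

Pressure correction = (29.92 − 30.56) × 1000 = -640 ft.
Pressure altitude = 7210 + (-640) = 6570 ft.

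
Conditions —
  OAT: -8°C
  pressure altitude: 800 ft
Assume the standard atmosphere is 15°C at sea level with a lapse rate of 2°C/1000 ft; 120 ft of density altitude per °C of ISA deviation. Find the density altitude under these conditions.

-1768 ft

ISA temperature at 800 ft = 15 − 2 × (800/1000) = 13.4°C.
ISA deviation = -8 − 13.4 = -21.4°C.
Density altitude = 800 + 120 × (-21.4) = 800 + (-2568) = -1768 ft.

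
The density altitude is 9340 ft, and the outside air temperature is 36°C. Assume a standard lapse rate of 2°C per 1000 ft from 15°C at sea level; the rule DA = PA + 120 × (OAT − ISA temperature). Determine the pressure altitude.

DA = PA + 120 × (OAT − (15 − 2·PA/1000)) = PA + 120·OAT − 1800 + 0.24·PA = 1.24·PA + 120·OAT − 1800.
So 1.24·PA = 9340 − 120 × 36 + 1800 = 6820.
PA = 6820 / 1.24 = 5500 ft.

5500 ft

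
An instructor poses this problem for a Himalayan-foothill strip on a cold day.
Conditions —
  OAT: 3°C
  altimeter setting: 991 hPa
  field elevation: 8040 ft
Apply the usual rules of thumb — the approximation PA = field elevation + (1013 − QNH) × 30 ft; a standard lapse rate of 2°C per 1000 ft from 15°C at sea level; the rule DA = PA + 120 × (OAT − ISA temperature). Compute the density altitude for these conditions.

Pressure altitude = 8040 + (1013 − 991) × 30 = 8040 + (+660) = 8700 ft.
ISA temperature at 8700 ft = 15 − 2 × (8700/1000) = -2.4°C.
ISA deviation = 3 − (-2.4) = +5.4°C.
Density altitude = 8700 + 120 × (5.4) = 9348 ft.

9348 ft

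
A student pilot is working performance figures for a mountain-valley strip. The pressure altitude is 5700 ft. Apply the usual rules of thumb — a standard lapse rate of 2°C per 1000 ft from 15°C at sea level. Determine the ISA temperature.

ISA temperature = 15 − 2 × (5700/1000) = 15 − 11.4 = 3.6°C.

3.6°C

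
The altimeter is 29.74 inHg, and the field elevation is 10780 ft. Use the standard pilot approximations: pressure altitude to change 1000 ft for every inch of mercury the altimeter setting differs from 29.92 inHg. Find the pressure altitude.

Pressure correction = (29.92 − 29.74) × 1000 = +180 ft.
Pressure altitude = 10780 + (+180) = 10960 ft.

10960 ft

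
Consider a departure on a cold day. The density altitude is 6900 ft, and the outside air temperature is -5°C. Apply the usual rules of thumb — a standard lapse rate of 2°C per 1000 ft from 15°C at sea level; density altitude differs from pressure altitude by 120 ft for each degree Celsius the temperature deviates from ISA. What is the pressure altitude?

DA = PA + 120 × (OAT − (15 − 2·PA/1000)) = PA + 120·OAT − 1800 + 0.24·PA = 1.24·PA + 120·OAT − 1800.
So 1.24·PA = 6900 − 120 × (-5) + 1800 = 9300.
PA = 9300 / 1.24 = 7500 ft.

7500 ft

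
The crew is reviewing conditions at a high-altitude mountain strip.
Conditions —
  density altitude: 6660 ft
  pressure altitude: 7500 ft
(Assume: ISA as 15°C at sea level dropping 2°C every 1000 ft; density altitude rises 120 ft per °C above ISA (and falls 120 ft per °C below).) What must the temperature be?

-7°C

Density altitude − pressure altitude = 6660 − 7500 = -840 ft.
At 120 ft/°C that is an ISA deviation of -840/120 = -7°C.
ISA temperature at 7500 ft = 15 − 2 × (7500/1000) = 0°C.
OAT = ISA + deviation = 0 + (-7) = -7°C.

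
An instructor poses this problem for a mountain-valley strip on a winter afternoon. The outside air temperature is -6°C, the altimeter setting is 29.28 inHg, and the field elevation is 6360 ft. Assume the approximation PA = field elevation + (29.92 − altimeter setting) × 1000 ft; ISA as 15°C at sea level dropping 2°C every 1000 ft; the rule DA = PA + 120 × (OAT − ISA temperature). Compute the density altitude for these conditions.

Pressure altitude = 6360 + (29.92 − 29.28) × 1000 = 6360 + (+640) = 7000 ft.
ISA temperature at 7000 ft = 15 − 2 × (7000/1000) = 1°C.
ISA deviation = -6 − 1 = -7°C.
Density altitude = 7000 + 120 × (-7) = 6160 ft.

6160 ft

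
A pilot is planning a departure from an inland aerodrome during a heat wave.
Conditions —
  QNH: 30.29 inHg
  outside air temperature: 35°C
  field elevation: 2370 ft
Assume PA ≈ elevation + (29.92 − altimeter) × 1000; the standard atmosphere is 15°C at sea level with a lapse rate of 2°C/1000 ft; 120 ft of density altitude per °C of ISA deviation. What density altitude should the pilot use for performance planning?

Pressure altitude = 2370 + (29.92 − 30.29) × 1000 = 2370 + (-370) = 2000 ft.
ISA temperature at 2000 ft = 15 − 2 × (2000/1000) = 11°C.
ISA deviation = 35 − 11 = +24°C.
Density altitude = 2000 + 120 × (24) = 4880 ft.

4880 ft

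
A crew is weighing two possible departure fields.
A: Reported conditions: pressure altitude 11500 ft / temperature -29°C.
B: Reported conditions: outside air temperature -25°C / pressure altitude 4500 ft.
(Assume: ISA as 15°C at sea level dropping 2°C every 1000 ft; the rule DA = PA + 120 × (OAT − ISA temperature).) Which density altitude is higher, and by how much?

A: ISA temp = -8°C, deviation -21°C, DA = 11500 + 120 × (-21) = 8980 ft.
B: ISA temp = 6°C, deviation -31°C, DA = 4500 + 120 × (-31) = 780 ft.
A is higher by 8980 − 780 = 8200 ft.

A by 8200 ft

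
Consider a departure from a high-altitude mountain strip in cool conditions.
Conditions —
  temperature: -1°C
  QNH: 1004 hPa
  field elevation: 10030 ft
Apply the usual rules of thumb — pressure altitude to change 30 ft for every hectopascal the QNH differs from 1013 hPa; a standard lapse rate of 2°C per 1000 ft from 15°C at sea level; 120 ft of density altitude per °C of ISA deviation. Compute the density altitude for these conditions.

Pressure altitude = 10030 + (1013 − 1004) × 30 = 10030 + (+270) = 10300 ft.
ISA temperature at 10300 ft = 15 − 2 × (10300/1000) = -5.6°C.
ISA deviation = -1 − (-5.6) = +4.6°C.
Density altitude = 10300 + 120 × (4.6) = 10852 ft.

10852 ft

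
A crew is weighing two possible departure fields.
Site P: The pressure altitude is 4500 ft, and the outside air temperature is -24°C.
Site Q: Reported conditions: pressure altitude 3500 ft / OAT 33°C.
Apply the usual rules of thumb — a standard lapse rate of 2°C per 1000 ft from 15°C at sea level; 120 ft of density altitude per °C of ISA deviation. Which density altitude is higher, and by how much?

Site Q by 5600 ft

Site P: ISA temp = 6°C, deviation -30°C, DA = 4500 + 120 × (-30) = 900 ft.
Site Q: ISA temp = 8°C, deviation +25°C, DA = 3500 + 120 × 25 = 6500 ft.
Site Q is higher by 6500 − 900 = 5600 ft.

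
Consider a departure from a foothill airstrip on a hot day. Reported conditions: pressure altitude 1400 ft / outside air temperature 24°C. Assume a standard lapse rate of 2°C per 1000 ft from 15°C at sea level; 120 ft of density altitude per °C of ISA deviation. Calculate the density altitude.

ISA temperature at 1400 ft = 15 − 2 × (1400/1000) = 12.2°C.
ISA deviation = 24 − 12.2 = +11.8°C.
Density altitude = 1400 + 120 × (11.8) = 1400 + (+1416) = 2816 ft.

2816 ft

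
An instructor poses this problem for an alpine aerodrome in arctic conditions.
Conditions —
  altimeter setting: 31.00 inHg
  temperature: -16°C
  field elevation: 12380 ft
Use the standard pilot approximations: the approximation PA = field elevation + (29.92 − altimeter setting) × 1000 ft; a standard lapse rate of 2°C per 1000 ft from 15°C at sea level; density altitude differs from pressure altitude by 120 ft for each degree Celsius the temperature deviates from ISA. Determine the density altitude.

Pressure altitude = 12380 + (29.92 − 31.00) × 1000 = 12380 + (-1080) = 11300 ft.
ISA temperature at 11300 ft = 15 − 2 × (11300/1000) = -7.6°C.
ISA deviation = -16 − (-7.6) = -8.4°C.
Density altitude = 11300 + 120 × (-8.4) = 10292 ft.

10292 ft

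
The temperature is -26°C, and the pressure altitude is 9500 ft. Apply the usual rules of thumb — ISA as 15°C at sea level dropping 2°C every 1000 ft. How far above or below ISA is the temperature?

ISA temperature at 9500 ft = 15 − 2 × (9500/1000) = -4°C.
Deviation = OAT − ISA = -26 − (-4) = -22°C.

ISA-22°C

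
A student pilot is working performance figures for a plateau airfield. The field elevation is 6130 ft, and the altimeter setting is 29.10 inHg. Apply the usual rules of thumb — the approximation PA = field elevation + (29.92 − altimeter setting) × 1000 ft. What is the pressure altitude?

Pressure correction = (29.92 − 29.10) × 1000 = +820 ft.
Pressure altitude = 6130 + (+820) = 6950 ft.

6950 ft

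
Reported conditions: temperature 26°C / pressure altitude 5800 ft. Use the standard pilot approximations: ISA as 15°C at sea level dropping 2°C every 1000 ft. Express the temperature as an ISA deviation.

ISA temperature at 5800 ft = 15 − 2 × (5800/1000) = 3.4°C.
Deviation = OAT − ISA = 26 − 3.4 = +22.6°C.

ISA+22.6°C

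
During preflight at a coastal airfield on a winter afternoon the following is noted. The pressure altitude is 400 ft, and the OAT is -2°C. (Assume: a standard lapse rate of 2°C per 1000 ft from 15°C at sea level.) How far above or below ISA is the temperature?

ISA-16.2°C

ISA temperature at 400 ft = 15 − 2 × (400/1000) = 14.2°C.
Deviation = OAT − ISA = -2 − 14.2 = -16.2°C.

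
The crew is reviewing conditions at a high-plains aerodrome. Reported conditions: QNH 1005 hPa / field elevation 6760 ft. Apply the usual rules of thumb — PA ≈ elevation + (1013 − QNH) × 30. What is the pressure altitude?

7000 ft

Pressure correction = (1013 − 1005) × 30 = +240 ft.
Pressure altitude = 6760 + (+240) = 7000 ft.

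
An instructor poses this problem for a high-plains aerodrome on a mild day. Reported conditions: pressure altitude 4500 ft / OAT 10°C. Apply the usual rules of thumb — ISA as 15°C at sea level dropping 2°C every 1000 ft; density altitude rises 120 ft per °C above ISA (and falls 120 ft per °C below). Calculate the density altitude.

4980 ft

ISA temperature at 4500 ft = 15 − 2 × (4500/1000) = 6°C.
ISA deviation = 10 − 6 = +4°C.
Density altitude = 4500 + 120 × (4) = 4500 + (+480) = 4980 ft.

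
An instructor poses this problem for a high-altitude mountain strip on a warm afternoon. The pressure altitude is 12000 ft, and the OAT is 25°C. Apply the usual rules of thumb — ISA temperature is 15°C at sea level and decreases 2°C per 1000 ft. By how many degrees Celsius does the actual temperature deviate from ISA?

ISA temperature at 12000 ft = 15 − 2 × (12000/1000) = -9°C.
Deviation = OAT − ISA = 25 − (-9) = +34°C.

ISA+34°C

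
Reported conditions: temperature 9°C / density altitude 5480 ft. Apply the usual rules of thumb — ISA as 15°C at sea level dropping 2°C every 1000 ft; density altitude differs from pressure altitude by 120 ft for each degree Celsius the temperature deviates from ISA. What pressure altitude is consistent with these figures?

5000 ft

DA = PA + 120 × (OAT − (15 − 2·PA/1000)) = PA + 120·OAT − 1800 + 0.24·PA = 1.24·PA + 120·OAT − 1800.
So 1.24·PA = 5480 − 120 × 9 + 1800 = 6200.
PA = 6200 / 1.24 = 5000 ft.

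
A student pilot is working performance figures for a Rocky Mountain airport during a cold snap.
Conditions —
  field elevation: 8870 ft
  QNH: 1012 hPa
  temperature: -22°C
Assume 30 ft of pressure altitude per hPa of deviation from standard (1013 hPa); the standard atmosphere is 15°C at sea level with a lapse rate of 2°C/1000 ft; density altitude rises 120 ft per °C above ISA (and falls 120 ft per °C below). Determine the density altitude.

6596 ft

Pressure altitude = 8870 + (1013 − 1012) × 30 = 8870 + (+30) = 8900 ft.
ISA temperature at 8900 ft = 15 − 2 × (8900/1000) = -2.8°C.
ISA deviation = -22 − (-2.8) = -19.2°C.
Density altitude = 8900 + 120 × (-19.2) = 6596 ft.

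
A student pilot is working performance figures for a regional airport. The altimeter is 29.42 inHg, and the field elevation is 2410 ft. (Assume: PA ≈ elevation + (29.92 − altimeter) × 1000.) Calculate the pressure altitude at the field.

2910 ft

Pressure correction = (29.92 − 29.42) × 1000 = +500 ft.
Pressure altitude = 2410 + (+500) = 2910 ft.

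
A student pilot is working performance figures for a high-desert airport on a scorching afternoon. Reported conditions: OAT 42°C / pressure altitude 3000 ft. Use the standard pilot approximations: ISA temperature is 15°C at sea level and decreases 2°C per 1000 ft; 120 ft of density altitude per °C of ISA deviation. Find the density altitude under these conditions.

6960 ft

ISA temperature at 3000 ft = 15 − 2 × (3000/1000) = 9°C.
ISA deviation = 42 − 9 = +33°C.
Density altitude = 3000 + 120 × (33) = 3000 + (+3960) = 6960 ft.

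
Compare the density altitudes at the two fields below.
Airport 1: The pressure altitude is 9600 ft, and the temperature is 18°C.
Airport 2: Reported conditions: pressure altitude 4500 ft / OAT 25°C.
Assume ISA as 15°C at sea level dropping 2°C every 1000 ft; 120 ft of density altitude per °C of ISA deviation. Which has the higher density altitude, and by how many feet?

Airport 1 by 5484 ft

Airport 1: ISA temp = -4.2°C, deviation +22.2°C, DA = 9600 + 120 × 22.2 = 12264 ft.
Airport 2: ISA temp = 6°C, deviation +19°C, DA = 4500 + 120 × 19 = 6780 ft.
Airport 1 is higher by 12264 − 6780 = 5484 ft.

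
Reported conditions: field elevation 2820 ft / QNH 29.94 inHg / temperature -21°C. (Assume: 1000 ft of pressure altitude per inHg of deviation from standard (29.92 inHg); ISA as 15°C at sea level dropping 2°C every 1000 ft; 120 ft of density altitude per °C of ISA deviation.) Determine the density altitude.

Pressure altitude = 2820 + (29.92 − 29.94) × 1000 = 2820 + (-20) = 2800 ft.
ISA temperature at 2800 ft = 15 − 2 × (2800/1000) = 9.4°C.
ISA deviation = -21 − 9.4 = -30.4°C.
Density altitude = 2800 + 120 × (-30.4) = -848 ft.

-848 ft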